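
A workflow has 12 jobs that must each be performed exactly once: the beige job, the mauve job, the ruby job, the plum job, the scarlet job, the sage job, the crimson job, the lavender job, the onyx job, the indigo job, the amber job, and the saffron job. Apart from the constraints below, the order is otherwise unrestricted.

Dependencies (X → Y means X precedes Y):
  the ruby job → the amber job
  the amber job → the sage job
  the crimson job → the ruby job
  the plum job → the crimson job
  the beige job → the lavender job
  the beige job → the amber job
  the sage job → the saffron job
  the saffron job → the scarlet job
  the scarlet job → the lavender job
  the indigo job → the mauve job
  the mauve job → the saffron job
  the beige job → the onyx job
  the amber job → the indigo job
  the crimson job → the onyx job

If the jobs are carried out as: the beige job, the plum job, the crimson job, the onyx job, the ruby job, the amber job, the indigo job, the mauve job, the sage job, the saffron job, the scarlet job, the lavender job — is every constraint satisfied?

Yes

Going through the constraints one by one, each required predecessor appears earlier in the sequence than its dependent — e.g. the beige job (position 1) is before the lavender job (position 12), as required.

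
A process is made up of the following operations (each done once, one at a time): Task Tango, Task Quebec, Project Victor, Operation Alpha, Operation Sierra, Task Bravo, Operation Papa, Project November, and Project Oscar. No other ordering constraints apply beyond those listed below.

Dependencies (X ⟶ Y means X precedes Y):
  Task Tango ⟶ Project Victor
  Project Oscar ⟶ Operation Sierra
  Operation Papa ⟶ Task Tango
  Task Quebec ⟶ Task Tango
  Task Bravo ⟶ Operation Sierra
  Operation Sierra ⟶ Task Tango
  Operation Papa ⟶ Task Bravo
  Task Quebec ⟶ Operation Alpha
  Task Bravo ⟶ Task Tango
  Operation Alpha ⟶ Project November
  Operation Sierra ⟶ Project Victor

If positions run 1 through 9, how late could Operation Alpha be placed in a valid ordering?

The only operation forced after Operation Alpha (directly or by a chain) is Project November.
So at least 1 operation follows Operation Alpha, putting Operation Alpha no later than position 8. That position is achievable by scheduling everything else first.

8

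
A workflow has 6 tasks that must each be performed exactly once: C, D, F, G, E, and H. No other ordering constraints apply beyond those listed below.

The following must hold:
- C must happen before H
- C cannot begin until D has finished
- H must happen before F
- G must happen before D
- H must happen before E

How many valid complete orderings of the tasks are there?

2

G is the only task with nothing required before it, so every ordering starts there.
Systematically extending each partial ordering one task at a time and counting, there are 2 complete orderings.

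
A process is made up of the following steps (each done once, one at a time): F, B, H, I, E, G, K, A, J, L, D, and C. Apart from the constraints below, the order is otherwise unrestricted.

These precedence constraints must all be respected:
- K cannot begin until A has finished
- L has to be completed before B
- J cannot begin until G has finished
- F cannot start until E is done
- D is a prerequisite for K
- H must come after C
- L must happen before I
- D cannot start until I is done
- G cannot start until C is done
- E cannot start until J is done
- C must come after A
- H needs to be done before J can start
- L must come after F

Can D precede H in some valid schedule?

No

There is a dependency chain H → J → E → F → L → I → D, so D always comes after H.
Hence D can never be scheduled before H.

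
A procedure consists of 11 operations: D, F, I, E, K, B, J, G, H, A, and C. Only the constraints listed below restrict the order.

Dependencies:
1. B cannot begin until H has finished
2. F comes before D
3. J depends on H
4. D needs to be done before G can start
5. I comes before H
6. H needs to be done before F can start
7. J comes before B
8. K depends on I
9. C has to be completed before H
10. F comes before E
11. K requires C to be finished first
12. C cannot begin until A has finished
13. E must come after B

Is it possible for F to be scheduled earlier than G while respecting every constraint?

Yes

F is actually forced before G by the constraints, so certainly some valid ordering has F first.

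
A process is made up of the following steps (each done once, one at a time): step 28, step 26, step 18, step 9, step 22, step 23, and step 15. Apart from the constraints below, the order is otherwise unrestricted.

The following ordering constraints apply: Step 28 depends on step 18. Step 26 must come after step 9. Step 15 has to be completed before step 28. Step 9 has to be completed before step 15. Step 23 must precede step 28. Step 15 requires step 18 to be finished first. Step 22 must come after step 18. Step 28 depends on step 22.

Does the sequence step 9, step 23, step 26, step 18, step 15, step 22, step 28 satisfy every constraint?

Yes

Every stated constraint is respected: step 23 sits at position 2, ahead of step 28 at position 7, and each of the other listed pairs likewise has the predecessor earlier in the sequence.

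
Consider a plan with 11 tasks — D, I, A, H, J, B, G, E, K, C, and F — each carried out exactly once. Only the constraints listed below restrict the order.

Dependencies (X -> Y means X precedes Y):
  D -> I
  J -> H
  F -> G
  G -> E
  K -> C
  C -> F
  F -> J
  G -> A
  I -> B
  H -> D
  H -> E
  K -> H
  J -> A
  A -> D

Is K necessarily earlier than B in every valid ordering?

Following the dependencies: K → H → D → I → B.
So K must precede B in any valid ordering.

Yes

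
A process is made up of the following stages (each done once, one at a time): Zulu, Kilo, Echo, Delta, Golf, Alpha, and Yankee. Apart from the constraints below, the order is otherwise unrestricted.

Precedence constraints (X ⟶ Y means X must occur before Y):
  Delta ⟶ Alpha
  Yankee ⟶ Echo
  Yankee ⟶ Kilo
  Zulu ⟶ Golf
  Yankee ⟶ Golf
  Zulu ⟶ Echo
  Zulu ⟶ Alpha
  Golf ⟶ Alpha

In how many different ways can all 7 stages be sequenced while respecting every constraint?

145

3 stages have no prerequisites (Zulu, Delta, Yankee), so any of them could come first.
Systematically extending each partial ordering one stage at a time and counting, there are 145 complete orderings.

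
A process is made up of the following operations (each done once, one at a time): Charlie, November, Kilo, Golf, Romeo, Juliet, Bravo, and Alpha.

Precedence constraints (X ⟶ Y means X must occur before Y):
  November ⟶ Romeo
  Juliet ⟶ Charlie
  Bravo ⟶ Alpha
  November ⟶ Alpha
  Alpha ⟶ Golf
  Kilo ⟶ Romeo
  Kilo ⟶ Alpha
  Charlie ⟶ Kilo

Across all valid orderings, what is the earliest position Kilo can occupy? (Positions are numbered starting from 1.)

3

Working backwards through the constraints from Kilo, its full set of required predecessors is Charlie, Juliet — 2 of them.
So at minimum 2 operations come before Kilo, putting Kilo no earlier than position 3. That position is achievable by scheduling exactly those predecessors first.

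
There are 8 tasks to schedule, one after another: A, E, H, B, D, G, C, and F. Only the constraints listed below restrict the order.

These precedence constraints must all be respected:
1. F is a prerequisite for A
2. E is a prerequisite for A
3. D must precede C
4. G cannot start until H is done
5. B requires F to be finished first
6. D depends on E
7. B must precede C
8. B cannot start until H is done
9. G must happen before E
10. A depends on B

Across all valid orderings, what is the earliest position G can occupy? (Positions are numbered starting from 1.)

2

Working backwards through the constraints from G, its only required predecessor is H.
So at minimum 1 task comes before G, putting G no earlier than position 2. That position is achievable by scheduling exactly that predecessor first.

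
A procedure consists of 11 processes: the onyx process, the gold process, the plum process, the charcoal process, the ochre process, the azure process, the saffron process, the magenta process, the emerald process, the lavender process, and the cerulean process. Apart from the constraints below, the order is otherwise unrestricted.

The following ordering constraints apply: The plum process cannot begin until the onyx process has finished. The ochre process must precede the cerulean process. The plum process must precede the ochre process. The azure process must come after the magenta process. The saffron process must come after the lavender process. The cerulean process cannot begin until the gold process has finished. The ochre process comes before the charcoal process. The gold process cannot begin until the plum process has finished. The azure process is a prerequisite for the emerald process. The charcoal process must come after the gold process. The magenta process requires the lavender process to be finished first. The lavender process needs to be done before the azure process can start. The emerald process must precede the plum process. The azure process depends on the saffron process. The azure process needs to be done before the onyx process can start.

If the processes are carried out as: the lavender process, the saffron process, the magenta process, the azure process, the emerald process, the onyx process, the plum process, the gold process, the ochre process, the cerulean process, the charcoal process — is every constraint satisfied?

Yes

Going through the constraints one by one, each required predecessor appears earlier in the sequence than its dependent — e.g. the lavender process (position 1) is before the azure process (position 4), as required.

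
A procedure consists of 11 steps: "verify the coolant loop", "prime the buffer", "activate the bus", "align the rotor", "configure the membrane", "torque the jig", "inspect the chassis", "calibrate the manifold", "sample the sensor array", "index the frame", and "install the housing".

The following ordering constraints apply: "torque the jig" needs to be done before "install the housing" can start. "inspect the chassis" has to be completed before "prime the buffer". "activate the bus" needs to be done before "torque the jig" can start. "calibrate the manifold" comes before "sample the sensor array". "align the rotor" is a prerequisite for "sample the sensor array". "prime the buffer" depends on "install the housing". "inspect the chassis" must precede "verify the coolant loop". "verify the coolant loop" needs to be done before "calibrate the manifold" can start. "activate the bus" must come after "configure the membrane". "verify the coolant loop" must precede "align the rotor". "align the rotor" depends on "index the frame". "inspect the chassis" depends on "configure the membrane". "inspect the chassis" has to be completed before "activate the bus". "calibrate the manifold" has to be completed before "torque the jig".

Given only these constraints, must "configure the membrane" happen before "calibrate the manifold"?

There is a constraint chain "configure the membrane" → "inspect the chassis" → "verify the coolant loop" → "calibrate the manifold".
Hence "configure the membrane" necessarily comes before "calibrate the manifold".

Yes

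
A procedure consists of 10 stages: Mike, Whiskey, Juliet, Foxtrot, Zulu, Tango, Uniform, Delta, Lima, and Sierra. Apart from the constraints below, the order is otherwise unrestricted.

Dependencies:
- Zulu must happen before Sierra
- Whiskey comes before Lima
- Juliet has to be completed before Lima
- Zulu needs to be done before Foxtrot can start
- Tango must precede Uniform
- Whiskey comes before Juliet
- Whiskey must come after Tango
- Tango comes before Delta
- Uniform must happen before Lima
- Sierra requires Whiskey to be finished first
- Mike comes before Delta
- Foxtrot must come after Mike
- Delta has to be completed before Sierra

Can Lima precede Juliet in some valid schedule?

No

The constraints give a chain Juliet → Lima, which forces Juliet before Lima.
Hence Lima can never be scheduled before Juliet.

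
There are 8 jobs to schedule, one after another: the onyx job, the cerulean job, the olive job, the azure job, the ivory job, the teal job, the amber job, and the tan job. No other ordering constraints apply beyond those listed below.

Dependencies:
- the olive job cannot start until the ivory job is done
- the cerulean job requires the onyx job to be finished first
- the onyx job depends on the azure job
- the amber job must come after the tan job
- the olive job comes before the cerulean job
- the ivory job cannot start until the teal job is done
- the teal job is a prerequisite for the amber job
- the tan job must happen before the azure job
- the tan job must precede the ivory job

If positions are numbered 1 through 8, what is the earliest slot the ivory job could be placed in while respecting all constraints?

3

The jobs that are forced before the ivory job, directly or transitively, are the teal job, the tan job. That's 2 jobs.
With 2 mandatory predecessors, the earliest the ivory job can sit is position 2+1 = 3, and placing just those 2 first achieves it.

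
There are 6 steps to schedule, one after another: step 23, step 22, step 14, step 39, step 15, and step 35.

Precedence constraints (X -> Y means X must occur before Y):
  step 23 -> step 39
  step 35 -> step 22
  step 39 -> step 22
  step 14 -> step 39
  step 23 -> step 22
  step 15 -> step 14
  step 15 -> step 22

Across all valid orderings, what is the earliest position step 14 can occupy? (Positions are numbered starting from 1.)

2

Working backwards through the constraints from step 14, its only required predecessor is step 15.
With 1 mandatory predecessor, the earliest step 14 can sit is position 1+1 = 2, and placing just that one first achieves it.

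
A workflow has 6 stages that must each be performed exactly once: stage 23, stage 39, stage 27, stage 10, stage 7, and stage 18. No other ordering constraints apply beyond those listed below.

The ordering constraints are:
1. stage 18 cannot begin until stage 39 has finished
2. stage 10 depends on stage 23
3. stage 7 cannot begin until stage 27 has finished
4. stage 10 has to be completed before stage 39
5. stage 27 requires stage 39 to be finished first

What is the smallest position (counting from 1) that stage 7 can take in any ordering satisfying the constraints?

5

The stages that are forced before stage 7, directly or transitively, are stage 23, stage 39, stage 27, stage 10. That's 4 stages.
With 4 mandatory predecessors, the earliest stage 7 can sit is position 4+1 = 5, and placing just those 4 first achieves it.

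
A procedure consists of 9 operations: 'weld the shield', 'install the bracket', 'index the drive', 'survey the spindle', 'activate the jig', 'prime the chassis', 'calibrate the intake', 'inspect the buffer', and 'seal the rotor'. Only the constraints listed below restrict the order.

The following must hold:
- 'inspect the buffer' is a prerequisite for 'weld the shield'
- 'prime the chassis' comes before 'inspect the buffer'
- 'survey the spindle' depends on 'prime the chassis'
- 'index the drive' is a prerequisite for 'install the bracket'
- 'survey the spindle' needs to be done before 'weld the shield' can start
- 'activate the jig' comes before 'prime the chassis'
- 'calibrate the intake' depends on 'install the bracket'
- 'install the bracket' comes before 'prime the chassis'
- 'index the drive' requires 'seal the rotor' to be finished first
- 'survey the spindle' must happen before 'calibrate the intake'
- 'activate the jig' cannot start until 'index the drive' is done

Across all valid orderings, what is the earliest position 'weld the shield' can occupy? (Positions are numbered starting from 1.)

8

Every operation that must precede 'weld the shield' has to come before it. Tracing all chains that end at 'weld the shield', those operations are: 'install the bracket', 'index the drive', 'survey the spindle', 'activate the jig', 'prime the chassis', 'inspect the buffer', 'seal the rotor' — 7 in total.
With 7 mandatory predecessors, the earliest 'weld the shield' can sit is position 7+1 = 8, and placing just those 7 first achieves it.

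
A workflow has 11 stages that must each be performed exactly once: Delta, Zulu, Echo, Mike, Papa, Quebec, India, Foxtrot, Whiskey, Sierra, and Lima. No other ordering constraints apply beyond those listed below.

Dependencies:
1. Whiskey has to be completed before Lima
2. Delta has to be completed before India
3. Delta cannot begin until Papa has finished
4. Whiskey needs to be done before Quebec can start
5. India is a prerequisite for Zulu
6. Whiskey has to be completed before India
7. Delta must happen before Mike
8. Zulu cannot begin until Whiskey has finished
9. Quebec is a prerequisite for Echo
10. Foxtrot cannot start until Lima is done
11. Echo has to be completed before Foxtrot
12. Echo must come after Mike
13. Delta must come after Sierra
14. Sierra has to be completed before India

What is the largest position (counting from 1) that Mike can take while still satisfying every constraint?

Following every chain forward from Mike, the stages that must come later are Echo, Foxtrot — 2 of them.
With 2 mandatory successors out of 11 stages total, the latest slot for Mike is 11−2 = 9, and it's reachable by doing all non-successors before Mike.

9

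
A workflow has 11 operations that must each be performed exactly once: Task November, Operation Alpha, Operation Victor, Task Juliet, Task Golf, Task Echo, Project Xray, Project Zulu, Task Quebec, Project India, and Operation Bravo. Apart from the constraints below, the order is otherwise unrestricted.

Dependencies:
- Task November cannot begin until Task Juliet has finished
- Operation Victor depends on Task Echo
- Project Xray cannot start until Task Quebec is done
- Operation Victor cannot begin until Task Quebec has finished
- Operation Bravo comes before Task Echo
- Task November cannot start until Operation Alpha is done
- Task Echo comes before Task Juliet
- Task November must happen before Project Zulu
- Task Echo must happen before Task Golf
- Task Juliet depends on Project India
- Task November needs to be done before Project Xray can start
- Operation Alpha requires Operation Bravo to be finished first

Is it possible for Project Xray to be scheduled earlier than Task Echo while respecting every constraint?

No

Following Task Echo → Task Juliet → Task November → Project Xray, Task Echo must precede Project Xray in every valid ordering.
So no valid ordering can have Project Xray before Task Echo.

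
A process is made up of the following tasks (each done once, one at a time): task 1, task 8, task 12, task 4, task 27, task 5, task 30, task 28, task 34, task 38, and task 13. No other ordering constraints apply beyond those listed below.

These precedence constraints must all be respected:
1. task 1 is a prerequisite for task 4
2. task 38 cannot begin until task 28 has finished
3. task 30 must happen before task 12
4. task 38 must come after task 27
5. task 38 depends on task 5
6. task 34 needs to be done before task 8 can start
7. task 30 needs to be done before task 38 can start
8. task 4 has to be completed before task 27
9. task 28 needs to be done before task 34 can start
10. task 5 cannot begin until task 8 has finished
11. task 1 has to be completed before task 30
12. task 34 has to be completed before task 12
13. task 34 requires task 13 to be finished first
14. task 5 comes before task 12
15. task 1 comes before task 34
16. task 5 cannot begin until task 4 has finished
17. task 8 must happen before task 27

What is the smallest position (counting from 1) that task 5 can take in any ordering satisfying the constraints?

Every task that must precede task 5 has to come before it. Tracing all chains that end at task 5, those tasks are: task 1, task 8, task 4, task 28, task 34, task 13 — 6 in total.
So at minimum 6 tasks come before task 5, putting task 5 no earlier than position 7. That position is achievable by scheduling exactly those predecessors first.

7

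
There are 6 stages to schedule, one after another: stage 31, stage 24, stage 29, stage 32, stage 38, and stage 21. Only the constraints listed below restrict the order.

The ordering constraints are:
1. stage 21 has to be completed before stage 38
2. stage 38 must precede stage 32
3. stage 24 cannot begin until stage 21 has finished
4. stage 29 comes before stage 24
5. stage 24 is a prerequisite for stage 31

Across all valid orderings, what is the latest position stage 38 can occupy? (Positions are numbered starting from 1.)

5

The only stage forced after stage 38 (directly or by a chain) is stage 32.
So at least 1 stage follows stage 38, putting stage 38 no later than position 5. That position is achievable by scheduling everything else first.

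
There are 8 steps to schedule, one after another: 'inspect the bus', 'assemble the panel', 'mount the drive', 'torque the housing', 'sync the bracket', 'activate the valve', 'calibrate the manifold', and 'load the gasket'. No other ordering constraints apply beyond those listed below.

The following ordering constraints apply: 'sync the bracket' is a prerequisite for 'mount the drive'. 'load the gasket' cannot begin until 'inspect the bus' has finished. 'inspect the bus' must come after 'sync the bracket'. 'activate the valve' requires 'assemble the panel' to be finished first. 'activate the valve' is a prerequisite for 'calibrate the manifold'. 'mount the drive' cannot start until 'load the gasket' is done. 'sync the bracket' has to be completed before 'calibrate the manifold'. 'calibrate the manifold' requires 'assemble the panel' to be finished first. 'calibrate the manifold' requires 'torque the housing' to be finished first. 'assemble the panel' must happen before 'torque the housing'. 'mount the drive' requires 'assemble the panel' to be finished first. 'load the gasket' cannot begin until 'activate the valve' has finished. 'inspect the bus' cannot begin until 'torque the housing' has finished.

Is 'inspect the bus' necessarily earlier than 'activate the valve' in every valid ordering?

No

'inspect the bus' and 'activate the valve' are not related by any chain of constraints.
There exist valid orderings with 'activate the valve' before 'inspect the bus', so 'inspect the bus' is not required to come first.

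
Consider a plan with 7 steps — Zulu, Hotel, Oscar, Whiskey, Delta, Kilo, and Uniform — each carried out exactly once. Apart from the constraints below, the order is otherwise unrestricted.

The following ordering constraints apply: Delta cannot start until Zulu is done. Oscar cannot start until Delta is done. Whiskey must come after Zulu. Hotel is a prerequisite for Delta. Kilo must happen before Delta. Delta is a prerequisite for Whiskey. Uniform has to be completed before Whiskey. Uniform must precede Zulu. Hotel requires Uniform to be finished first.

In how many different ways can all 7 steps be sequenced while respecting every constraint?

16

The steps with no prerequisites are Kilo, Uniform; any of them can be placed first.
Systematically extending each partial ordering one step at a time and counting, there are 16 complete orderings.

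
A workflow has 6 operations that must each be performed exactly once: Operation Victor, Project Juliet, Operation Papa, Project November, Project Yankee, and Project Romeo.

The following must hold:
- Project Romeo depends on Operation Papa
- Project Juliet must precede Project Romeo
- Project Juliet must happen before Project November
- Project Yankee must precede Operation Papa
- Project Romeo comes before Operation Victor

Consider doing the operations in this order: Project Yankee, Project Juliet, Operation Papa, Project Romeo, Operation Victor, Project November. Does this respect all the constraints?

Checking each listed constraint against this order: for instance, Project Juliet is in position 2 and Project November in position 6, so that constraint holds — and the remaining constraints check out the same way.

Yes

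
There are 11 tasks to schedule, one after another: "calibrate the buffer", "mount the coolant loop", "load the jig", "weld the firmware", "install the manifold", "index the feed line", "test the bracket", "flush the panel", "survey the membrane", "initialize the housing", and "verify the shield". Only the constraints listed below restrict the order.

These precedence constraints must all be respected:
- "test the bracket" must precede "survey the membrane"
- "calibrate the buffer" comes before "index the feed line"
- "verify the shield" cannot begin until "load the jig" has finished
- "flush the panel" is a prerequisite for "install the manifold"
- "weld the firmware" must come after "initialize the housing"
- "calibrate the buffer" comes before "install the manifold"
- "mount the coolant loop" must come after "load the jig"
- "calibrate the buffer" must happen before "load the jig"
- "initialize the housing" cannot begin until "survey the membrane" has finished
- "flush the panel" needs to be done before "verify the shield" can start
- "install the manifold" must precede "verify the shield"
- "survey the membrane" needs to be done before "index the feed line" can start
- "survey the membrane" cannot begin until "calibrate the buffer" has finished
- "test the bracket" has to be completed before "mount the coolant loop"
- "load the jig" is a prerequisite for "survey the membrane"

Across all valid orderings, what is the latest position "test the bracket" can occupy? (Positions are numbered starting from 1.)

The tasks that are forced after "test the bracket", directly or by a chain of constraints, are "mount the coolant loop", "weld the firmware", "index the feed line", "survey the membrane", "initialize the housing". That's 5 tasks.
So at least 5 tasks follow "test the bracket", putting "test the bracket" no later than position 6. That position is achievable by scheduling everything else first.

6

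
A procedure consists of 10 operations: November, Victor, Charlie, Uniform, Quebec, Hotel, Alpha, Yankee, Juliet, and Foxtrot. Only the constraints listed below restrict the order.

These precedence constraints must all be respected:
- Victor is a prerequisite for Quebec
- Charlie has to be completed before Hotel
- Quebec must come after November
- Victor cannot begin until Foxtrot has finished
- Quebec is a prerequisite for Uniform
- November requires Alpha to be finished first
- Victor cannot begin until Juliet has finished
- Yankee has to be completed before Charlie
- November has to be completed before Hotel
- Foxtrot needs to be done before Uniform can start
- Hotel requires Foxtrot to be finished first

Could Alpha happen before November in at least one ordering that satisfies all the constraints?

Yes

Every valid ordering already has Alpha before November (the constraints require it), so in particular at least one does.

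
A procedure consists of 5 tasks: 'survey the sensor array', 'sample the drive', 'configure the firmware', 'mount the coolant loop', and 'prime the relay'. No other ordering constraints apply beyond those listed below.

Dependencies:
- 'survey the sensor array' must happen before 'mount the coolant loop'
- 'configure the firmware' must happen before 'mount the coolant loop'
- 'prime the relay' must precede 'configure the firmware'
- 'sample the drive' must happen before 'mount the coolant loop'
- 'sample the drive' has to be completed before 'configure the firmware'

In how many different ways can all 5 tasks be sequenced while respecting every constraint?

3 tasks have no prerequisites ('survey the sensor array', 'sample the drive', 'prime the relay'), so any of them could come first.
Counting all ways to extend the partial order to a total order gives 8.

8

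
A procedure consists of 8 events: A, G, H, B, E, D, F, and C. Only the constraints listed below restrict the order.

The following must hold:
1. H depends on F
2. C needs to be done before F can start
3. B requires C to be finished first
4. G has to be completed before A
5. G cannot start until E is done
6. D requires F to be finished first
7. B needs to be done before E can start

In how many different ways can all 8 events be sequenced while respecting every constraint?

C is the only event with nothing required before it, so every ordering starts there.
Counting all ways to extend the partial order to a total order gives 70.

70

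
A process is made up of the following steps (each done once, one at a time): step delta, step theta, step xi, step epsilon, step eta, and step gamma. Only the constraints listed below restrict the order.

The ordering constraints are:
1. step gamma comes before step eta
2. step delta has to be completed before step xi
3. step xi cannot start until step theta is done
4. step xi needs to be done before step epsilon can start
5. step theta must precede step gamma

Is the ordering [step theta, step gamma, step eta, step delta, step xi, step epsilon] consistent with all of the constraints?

Every stated constraint is respected: step theta sits at position 1, ahead of step xi at position 5, and each of the other listed pairs likewise has the predecessor earlier in the sequence.

Yes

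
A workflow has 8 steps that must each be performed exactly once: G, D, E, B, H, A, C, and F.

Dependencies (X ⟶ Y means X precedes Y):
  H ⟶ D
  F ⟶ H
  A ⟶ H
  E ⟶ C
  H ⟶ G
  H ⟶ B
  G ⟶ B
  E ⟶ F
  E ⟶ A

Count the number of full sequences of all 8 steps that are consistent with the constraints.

E is the only step with nothing required before it, so every ordering starts there.
Systematically extending each partial ordering one step at a time and counting, there are 42 complete orderings.

42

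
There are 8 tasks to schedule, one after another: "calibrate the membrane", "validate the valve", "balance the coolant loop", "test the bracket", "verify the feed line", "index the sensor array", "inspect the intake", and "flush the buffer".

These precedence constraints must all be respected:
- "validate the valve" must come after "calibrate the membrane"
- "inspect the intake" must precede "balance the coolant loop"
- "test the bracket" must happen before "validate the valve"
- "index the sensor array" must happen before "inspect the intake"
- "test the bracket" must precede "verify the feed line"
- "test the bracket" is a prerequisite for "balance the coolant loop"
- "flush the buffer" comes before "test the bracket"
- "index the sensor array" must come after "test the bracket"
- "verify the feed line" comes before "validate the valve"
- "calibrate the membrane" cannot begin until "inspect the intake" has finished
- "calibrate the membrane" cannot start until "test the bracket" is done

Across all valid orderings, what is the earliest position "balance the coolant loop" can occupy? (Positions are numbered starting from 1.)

5

The tasks that are forced before "balance the coolant loop", directly or transitively, are "test the bracket", "index the sensor array", "inspect the intake", "flush the buffer". That's 4 tasks.
With 4 mandatory predecessors, the earliest "balance the coolant loop" can sit is position 4+1 = 5, and placing just those 4 first achieves it.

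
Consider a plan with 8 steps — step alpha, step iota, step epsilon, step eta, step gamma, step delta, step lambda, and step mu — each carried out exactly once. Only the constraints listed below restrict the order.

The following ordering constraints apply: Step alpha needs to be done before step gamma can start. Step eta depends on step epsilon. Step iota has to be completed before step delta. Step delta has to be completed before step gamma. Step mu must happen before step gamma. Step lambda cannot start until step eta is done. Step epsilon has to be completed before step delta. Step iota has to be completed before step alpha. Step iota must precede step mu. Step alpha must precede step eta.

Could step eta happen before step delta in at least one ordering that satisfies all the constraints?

Yes

Nothing in the constraints forces step delta before step eta — there is no chain from step delta to step eta.
So a valid ordering placing step eta earlier than step delta exists.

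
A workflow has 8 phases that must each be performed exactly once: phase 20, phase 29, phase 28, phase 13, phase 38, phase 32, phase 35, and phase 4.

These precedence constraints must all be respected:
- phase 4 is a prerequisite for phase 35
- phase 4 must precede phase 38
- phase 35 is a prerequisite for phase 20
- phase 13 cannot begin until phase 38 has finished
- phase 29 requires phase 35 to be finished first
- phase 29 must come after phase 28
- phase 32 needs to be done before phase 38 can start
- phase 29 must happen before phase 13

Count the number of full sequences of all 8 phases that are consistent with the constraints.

176

3 phases have no prerequisites (phase 28, phase 32, phase 4), so any of them could come first.
Enumerating by repeatedly choosing an available phase (one whose prerequisites are all placed) gives 176 distinct complete orderings.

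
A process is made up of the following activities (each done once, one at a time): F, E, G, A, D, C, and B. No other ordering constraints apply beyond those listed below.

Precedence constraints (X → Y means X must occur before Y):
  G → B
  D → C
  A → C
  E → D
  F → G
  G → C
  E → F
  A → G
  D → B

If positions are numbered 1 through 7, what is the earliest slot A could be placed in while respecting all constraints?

1

A has no prerequisites at all, so it can go in position 1.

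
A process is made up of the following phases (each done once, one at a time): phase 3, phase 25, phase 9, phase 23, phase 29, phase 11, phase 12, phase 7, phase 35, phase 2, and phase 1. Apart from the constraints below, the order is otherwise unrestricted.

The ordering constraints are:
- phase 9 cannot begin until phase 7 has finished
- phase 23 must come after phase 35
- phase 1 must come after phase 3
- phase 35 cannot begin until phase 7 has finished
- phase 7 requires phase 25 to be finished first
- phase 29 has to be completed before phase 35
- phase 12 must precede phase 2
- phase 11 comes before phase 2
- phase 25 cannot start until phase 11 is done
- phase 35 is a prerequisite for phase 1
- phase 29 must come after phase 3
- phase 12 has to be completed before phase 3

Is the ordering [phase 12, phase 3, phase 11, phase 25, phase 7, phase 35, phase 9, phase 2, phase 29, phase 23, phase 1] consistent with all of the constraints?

Here phase 29 comes after phase 35.
Since phase 29 is required before phase 35, the ordering is invalid.

No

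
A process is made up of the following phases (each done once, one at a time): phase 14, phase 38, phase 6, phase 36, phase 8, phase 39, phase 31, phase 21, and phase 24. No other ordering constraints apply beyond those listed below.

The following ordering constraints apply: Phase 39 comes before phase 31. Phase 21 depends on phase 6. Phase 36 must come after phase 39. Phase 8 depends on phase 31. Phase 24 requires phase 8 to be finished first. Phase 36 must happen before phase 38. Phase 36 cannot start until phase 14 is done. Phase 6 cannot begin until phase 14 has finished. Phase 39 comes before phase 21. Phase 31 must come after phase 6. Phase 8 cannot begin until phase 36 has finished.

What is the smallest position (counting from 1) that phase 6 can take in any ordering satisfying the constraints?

2

The only phase forced before phase 6 (directly or transitively) is phase 14.
With 1 mandatory predecessor, the earliest phase 6 can sit is position 1+1 = 2, and placing just that one first achieves it.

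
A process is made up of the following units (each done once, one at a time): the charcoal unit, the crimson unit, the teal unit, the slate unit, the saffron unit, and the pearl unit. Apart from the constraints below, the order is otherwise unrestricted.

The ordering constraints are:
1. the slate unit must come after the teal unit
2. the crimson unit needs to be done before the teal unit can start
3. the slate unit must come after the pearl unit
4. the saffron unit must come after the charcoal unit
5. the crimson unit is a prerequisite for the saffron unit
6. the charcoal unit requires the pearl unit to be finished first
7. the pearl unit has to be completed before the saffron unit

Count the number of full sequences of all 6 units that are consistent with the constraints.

The units with no prerequisites are the crimson unit, the pearl unit; any of them can be placed first.
Enumerating by repeatedly choosing an available unit (one whose prerequisites are all placed) gives 18 distinct complete orderings.

18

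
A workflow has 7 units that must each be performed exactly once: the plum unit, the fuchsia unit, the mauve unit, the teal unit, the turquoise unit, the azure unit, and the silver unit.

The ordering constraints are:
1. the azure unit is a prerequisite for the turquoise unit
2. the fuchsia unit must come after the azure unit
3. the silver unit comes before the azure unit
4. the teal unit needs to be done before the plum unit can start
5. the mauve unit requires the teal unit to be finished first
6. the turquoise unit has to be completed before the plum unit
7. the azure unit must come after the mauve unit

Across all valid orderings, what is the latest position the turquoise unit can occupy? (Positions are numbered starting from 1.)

6

Following the constraints forward from the turquoise unit, its only required successor is the plum unit.
With 1 mandatory successor out of 7 units total, the latest slot for the turquoise unit is 7−1 = 6, and it's reachable by doing all non-successors before the turquoise unit.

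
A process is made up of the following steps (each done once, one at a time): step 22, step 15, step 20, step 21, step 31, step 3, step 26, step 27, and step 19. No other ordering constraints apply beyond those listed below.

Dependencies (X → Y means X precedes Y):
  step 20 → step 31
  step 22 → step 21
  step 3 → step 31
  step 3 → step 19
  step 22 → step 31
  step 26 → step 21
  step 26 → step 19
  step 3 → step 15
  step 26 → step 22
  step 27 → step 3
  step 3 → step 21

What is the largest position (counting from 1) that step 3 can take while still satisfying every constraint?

The steps that are forced after step 3, directly or by a chain of constraints, are step 15, step 21, step 31, step 19. That's 4 steps.
With 4 mandatory successors out of 9 steps total, the latest slot for step 3 is 9−4 = 5, and it's reachable by doing all non-successors before step 3.

5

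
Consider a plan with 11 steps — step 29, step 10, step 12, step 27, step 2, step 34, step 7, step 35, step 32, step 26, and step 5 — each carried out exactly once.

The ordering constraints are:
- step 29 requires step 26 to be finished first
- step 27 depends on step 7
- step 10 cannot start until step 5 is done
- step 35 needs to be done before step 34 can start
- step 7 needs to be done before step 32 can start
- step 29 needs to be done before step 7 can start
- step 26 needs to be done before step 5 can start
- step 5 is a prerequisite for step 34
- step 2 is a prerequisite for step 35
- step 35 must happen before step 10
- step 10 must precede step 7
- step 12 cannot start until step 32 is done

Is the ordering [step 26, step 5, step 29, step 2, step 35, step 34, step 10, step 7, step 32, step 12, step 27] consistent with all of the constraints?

Yes

Going through the constraints one by one, each required predecessor appears earlier in the sequence than its dependent — e.g. step 5 (position 2) is before step 10 (position 7), as required.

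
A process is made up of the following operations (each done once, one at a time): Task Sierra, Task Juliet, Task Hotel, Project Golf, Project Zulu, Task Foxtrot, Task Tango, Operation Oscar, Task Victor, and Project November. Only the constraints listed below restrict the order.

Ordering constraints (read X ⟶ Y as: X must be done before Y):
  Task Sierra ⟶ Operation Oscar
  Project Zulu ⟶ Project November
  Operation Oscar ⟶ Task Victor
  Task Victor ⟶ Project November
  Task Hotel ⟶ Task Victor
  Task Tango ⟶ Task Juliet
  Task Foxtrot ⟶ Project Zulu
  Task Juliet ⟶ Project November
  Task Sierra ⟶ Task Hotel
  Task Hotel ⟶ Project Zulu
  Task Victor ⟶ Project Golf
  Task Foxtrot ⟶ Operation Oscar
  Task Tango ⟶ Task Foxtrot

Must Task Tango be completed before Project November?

Yes

Following the dependencies: Task Tango → Task Juliet → Project November.
That forces Task Tango before Project November in every valid schedule.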